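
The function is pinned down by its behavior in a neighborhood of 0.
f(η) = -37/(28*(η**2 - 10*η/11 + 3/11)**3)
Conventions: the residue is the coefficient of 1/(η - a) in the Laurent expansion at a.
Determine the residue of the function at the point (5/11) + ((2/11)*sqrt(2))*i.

The factor η**2 - 10*η/11 + 3/11 splits as (η - a)(η - a') with a = (5/11) + ((2/11)*sqrt(2))*i, a' = (5/11) - ((2/11)*sqrt(2))*i. At the order-3 pole a set g(η) = (η - a)^3*f(η) = [-37/28] / (η - a')^3.
Order-3 pole: residue = g''(a)/2; g''((5/11) + ((2/11)*sqrt(2))*i) = ((17876661/57344)*sqrt(2))*i, so the residue is ((17876661/114688)*sqrt(2))*i.

The residue is ((17876661/114688)*sqrt(2))*i.


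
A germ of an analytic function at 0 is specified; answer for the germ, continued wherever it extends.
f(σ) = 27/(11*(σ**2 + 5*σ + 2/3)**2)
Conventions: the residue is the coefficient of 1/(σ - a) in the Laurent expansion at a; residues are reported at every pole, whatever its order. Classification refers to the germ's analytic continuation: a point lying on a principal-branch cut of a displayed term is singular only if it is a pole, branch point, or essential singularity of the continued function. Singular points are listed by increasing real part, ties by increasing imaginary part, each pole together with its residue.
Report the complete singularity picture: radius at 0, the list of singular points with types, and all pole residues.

Radius of convergence at 0: 5/2 - (1/6)*sqrt(201).
At -5/2 - (1/6)*sqrt(201): a pole of order 2; residue (162/49379)*sqrt(201).
At -5/2 + (1/6)*sqrt(201): a pole of order 2; residue -(162/49379)*sqrt(201).

Denominator factor (σ**2 + 5*σ + 2/3)^2: discriminant 67/3, real irrational roots -5/2 + (1/6)*sqrt(201) and -5/2 - (1/6)*sqrt(201); poles of order 2, moduli 5/2 - (1/6)*sqrt(201) and 5/2 + (1/6)*sqrt(201).
The radius of convergence is the smallest modulus among the singular points: 5/2 - (1/6)*sqrt(201).
The factor σ**2 + 5*σ + 2/3 splits as (σ - a)(σ - a') with a = -5/2 - (1/6)*sqrt(201), a' = -5/2 + (1/6)*sqrt(201). At the order-2 pole a set g(σ) = (σ - a)^2*f(σ) = [27/11] / (σ - a')^2.
Order-2 pole: residue = g'(a); g'(-5/2 - (1/6)*sqrt(201)) = (162/49379)*sqrt(201), so the residue is (162/49379)*sqrt(201).
The factor σ**2 + 5*σ + 2/3 splits as (σ - a)(σ - a') with a = -5/2 + (1/6)*sqrt(201), a' = -5/2 - (1/6)*sqrt(201). At the order-2 pole a set g(σ) = (σ - a)^2*f(σ) = [27/11] / (σ - a')^2.
Order-2 pole: residue = g'(a); g'(-5/2 + (1/6)*sqrt(201)) = -(162/49379)*sqrt(201), so the residue is -(162/49379)*sqrt(201).
List the singular points by increasing real part (a conjugate pair: the negative imaginary part first).


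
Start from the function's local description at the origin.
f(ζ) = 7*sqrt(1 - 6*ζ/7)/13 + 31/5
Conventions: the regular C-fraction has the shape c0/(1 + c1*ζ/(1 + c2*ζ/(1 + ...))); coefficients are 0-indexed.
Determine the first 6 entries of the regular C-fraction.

The regular C-fraction coefficients are [438/65, 5/146, -127/511, -657/3556, -867/3556, -381/2023].

Taylor coefficients (expand at 0): a_0 = 438/65, a_1 = -3/13, a_2 = -9/182, a_3 = -27/1274, a_4 = -405/35672, a_5 = -243/35672.
c0 = a_0 = 438/65. Peel one level at a time: if S = 1 + c*ζ/S' with S'(0) = 1, then c is the ζ-coefficient of S and S' = c*ζ/(S - 1).
S_1 = c0/f = 1 + (5/146)*ζ + (635/74606)*ζ^2 + ...; c1 = 5/146.
S_2 = c1*ζ/(S_1 - 1) = 1 + (-127/511)*ζ + (-9/196)*ζ^2 + ...; c2 = -127/511.
S_3 = c2*ζ/(S_2 - 1) = 1 + (-657/3556)*ζ + (-569619/12645136)*ζ^2 + ...; c3 = -657/3556.
S_4 = c3*ζ/(S_3 - 1) = 1 + (-867/3556)*ζ + (-9/196)*ζ^2 + ...; c4 = -867/3556.
S_5 = c4*ζ/(S_4 - 1) = 1 + (-381/2023)*ζ + ...; c5 = -381/2023.


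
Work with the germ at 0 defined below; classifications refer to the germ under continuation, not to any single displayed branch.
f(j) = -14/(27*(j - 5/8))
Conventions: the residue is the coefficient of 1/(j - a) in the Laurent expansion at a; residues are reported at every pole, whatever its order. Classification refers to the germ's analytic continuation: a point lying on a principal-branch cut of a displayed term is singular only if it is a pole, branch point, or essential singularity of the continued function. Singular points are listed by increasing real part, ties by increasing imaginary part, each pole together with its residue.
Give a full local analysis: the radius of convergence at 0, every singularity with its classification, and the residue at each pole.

Denominator factor (j - 5/8): pole of order 1 at 5/8, modulus 5/8.
The radius of convergence is the smallest modulus among the singular points: 5/8.
At the order-1 pole 5/8 set g(j) = (j - (5/8))*f(j) = -14/27.
Simple pole: residue = g(a) at a = 5/8, which is -14/27.

Radius of convergence at 0: 5/8.
At 5/8: a pole of order 1; residue -14/27.


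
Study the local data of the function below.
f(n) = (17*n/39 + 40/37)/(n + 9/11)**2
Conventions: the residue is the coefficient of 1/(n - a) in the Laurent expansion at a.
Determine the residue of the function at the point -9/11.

At the order-2 pole -9/11 set g(n) = (n - (-9/11))^2*f(n) = 17*n/39 + 40/37.
Order-2 pole: residue = g'(a); g'(-9/11) = 17/39, so the residue is 17/39.

The residue is 17/39.


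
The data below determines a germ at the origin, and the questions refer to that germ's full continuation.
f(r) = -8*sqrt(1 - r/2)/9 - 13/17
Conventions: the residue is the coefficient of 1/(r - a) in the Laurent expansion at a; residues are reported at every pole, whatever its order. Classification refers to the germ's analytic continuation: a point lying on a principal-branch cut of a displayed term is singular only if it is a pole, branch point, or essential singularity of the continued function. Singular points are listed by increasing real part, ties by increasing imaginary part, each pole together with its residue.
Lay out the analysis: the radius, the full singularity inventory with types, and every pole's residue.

Branch term (-8/9)*sqrt(1 - r/(2)): its argument vanishes at r = 2, a square-root branch point, modulus 2.
The radius of convergence is the smallest modulus among the singular points: 2.

Radius of convergence at 0: 2.
At 2: an algebraic (square-root) branch point.


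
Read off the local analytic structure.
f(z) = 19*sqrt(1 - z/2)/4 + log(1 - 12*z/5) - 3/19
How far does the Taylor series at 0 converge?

The radius of convergence is 5/12.

Branch term (1)*log(1 - z/(5/12)): its argument vanishes at z = 5/12, a logarithmic branch point, modulus 5/12.
Branch term (19/4)*sqrt(1 - z/(2)): its argument vanishes at z = 2, a square-root branch point, modulus 2.
The radius of convergence is the smallest modulus among the singular points: 5/12.


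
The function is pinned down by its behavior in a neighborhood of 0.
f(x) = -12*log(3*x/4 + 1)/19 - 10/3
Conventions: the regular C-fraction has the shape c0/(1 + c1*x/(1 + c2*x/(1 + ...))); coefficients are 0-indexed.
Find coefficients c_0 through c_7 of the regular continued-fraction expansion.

The regular C-fraction coefficients are [-10/3, -27/190, 393/760, 95/1048, 149/524, 393/2980, 1449/5960, 1341/9016].

Taylor coefficients (expand at 0): a_0 = -10/3, a_1 = -9/19, a_2 = 27/152, a_3 = -27/304, a_4 = 243/4864, a_5 = -729/24320, a_6 = 729/38912, a_7 = -6561/544768.
c0 = a_0 = -10/3. Peel one level at a time: if S = 1 + c*x/S' with S'(0) = 1, then c is the x-coefficient of S and S' = c*x/(S - 1).
S_1 = c0/f = 1 + (-27/190)*x + (10611/144400)*x^2 + ...; c1 = -27/190.
S_2 = c1*x/(S_1 - 1) = 1 + (393/760)*x + (-3/64)*x^2 + ...; c2 = 393/760.
S_3 = c2*x/(S_2 - 1) = 1 + (95/1048)*x + (-14155/549152)*x^2 + ...; c3 = 95/1048.
S_4 = c3*x/(S_3 - 1) = 1 + (149/524)*x + (-3/80)*x^2 + ...; c4 = 149/524.
S_5 = c4*x/(S_4 - 1) = 1 + (393/2980)*x + (-569457/17760800)*x^2 + ...; c5 = 393/2980.
S_6 = c5*x/(S_5 - 1) = 1 + (1449/5960)*x + (-81/2240)*x^2 + ...; c6 = 1449/5960.
S_7 = c6*x/(S_6 - 1) = 1 + (1341/9016)*x + ...; c7 = 1341/9016.


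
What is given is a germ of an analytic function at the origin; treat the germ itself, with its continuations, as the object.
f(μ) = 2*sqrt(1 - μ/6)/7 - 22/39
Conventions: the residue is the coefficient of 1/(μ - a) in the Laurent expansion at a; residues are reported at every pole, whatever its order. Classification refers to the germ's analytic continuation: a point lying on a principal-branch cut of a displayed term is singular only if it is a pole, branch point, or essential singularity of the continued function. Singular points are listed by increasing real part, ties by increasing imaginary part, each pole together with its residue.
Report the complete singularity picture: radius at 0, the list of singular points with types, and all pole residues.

Radius of convergence at 0: 6.
At 6: an algebraic (square-root) branch point.

Branch term (2/7)*sqrt(1 - μ/(6)): its argument vanishes at μ = 6, a square-root branch point, modulus 6.
The radius of convergence is the smallest modulus among the singular points: 6.


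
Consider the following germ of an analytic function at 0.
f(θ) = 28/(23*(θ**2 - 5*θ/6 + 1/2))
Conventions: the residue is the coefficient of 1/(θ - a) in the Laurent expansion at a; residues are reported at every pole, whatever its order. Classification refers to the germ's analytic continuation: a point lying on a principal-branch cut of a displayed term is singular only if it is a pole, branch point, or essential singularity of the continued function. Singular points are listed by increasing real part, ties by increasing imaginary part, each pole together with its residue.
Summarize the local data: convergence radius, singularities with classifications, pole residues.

Radius of convergence at 0: (1/2)*sqrt(2).
At (5/12) - ((1/12)*sqrt(47))*i: a pole of order 1; residue ((168/1081)*sqrt(47))*i.
At (5/12) + ((1/12)*sqrt(47))*i: a pole of order 1; residue -((168/1081)*sqrt(47))*i.

Denominator factor (θ**2 - 5*θ/6 + 1/2): discriminant -47/36, complex-conjugate roots (5/12) + ((1/12)*sqrt(47))*i and (5/12) - ((1/12)*sqrt(47))*i; poles of order 1, moduli (1/2)*sqrt(2) and (1/2)*sqrt(2).
The radius of convergence is the smallest modulus among the singular points: (1/2)*sqrt(2).
The factor θ**2 - 5*θ/6 + 1/2 splits as (θ - a)(θ - a') with a = (5/12) - ((1/12)*sqrt(47))*i, a' = (5/12) + ((1/12)*sqrt(47))*i. At the order-1 pole a set g(θ) = (θ - a)*f(θ) = [28/23] / (θ - a').
Simple pole: residue = g(a) at a = (5/12) - ((1/12)*sqrt(47))*i, which is ((168/1081)*sqrt(47))*i.
The factor θ**2 - 5*θ/6 + 1/2 splits as (θ - a)(θ - a') with a = (5/12) + ((1/12)*sqrt(47))*i, a' = (5/12) - ((1/12)*sqrt(47))*i. At the order-1 pole a set g(θ) = (θ - a)*f(θ) = [28/23] / (θ - a').
Simple pole: residue = g(a) at a = (5/12) + ((1/12)*sqrt(47))*i, which is -((168/1081)*sqrt(47))*i.
List the singular points by increasing real part (a conjugate pair: the negative imaginary part first).


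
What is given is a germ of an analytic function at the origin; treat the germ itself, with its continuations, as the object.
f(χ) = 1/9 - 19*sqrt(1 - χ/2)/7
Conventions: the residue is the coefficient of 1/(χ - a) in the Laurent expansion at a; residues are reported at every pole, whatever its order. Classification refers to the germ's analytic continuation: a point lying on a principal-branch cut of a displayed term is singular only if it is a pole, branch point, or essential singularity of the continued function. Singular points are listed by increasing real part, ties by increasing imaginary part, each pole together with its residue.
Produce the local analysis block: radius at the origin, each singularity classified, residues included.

Radius of convergence at 0: 2.
At 2: an algebraic (square-root) branch point.

Branch term (-19/7)*sqrt(1 - χ/(2)): its argument vanishes at χ = 2, a square-root branch point, modulus 2.
The radius of convergence is the smallest modulus among the singular points: 2.


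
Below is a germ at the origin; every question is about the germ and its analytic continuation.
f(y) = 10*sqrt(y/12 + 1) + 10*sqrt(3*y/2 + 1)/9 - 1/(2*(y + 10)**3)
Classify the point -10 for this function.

The denominator factor y + 10 vanishes at -10 and appears to the power 3; the numerator there equals -1/2, nonzero, and no other factor vanishes.
The branch terms are analytic at this point.
Hence a pole whose order is the multiplicity, 3.

The point is a pole of order 3.


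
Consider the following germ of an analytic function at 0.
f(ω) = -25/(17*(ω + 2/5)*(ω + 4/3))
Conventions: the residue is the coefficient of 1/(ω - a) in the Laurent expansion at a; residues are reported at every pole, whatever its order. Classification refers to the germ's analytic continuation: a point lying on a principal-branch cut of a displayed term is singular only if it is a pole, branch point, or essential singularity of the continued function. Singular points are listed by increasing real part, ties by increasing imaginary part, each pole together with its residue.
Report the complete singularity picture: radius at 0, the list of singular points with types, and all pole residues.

Radius of convergence at 0: 2/5.
At -4/3: a pole of order 1; residue 375/238.
At -2/5: a pole of order 1; residue -375/238.

Denominator factor (ω + 2/5): pole of order 1 at -2/5, modulus 2/5.
Denominator factor (ω + 4/3): pole of order 1 at -4/3, modulus 4/3.
The radius of convergence is the smallest modulus among the singular points: 2/5.
At the order-1 pole -4/3 set g(ω) = (ω - (-4/3))*f(ω) = -25/(17*(ω + 2/5)).
Simple pole: residue = g(a) at a = -4/3, which is 375/238.
At the order-1 pole -2/5 set g(ω) = (ω - (-2/5))*f(ω) = -25/(17*(ω + 4/3)).
Simple pole: residue = g(a) at a = -2/5, which is -375/238.
List the singular points by increasing real part (a conjugate pair: the negative imaginary part first).


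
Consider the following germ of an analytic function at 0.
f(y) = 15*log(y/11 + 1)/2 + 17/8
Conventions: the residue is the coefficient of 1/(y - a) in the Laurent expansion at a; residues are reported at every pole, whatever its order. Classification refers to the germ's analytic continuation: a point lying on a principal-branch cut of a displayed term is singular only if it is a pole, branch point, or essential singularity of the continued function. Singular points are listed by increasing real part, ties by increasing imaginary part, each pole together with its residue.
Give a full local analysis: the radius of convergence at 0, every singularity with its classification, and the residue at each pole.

Radius of convergence at 0: 11.
At -11: a logarithmic branch point.

Branch term (15/2)*log(1 - y/(-11)): its argument vanishes at y = -11, a logarithmic branch point, modulus 11.
The radius of convergence is the smallest modulus among the singular points: 11.


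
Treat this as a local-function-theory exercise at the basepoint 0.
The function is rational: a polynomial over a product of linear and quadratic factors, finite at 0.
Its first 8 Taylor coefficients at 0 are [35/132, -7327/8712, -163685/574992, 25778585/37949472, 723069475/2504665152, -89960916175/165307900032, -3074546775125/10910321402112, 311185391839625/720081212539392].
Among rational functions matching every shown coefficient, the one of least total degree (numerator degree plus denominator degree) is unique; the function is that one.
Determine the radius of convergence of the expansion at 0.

The radius of convergence is (1/5)*sqrt(30).

No rational of total degree below 3 reproduces all 8 coefficients; solving the [1/2] Pade equations on them gives f(ψ) = (7/22 - 31*ψ/30)/(ψ**2 - ψ/11 + 6/5), whose expansion matches every shown term.
Denominator factor (ψ**2 - ψ/11 + 6/5): discriminant -2899/605, complex-conjugate roots (1/22) + ((1/110)*sqrt(14495))*i and (1/22) - ((1/110)*sqrt(14495))*i; poles of order 1, moduli (1/5)*sqrt(30) and (1/5)*sqrt(30).
The radius of convergence is the smallest modulus among the singular points: (1/5)*sqrt(30).


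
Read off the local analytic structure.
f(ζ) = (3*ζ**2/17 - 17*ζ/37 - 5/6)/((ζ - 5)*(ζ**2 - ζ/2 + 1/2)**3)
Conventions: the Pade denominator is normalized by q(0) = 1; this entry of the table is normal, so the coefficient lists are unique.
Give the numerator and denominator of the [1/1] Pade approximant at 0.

The Pade approximant has numerator coefficients [4/3, 4608084/1091315]; denominator coefficients [1, -17239/29495].

Taylor coefficients needed (expand at 0): a_0 = 4/3, a_1 = 2776/555, a_2 = 137912/47175.
Write the denominator as Q(ζ) = 1 + q1*ζ. Requiring Q*f - P = O(ζ^3) with deg P <= 1 kills the coefficients of ζ^2..ζ^2 in Q*f:
  ζ^2: a_2 + q1*a_1 = 0, i.e. 137912/47175 + (2776/555)*q1 = 0.
Solving this linear system: q1 = -17239/29495.
The numerator is Q*f truncated at degree 1: P0 = a_0 = 4/3; P1 = a_1 + q1*a_0 = 4608084/1091315.


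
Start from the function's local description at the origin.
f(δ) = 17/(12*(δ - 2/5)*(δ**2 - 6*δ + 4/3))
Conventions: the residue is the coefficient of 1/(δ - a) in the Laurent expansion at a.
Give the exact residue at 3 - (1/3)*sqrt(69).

The residue is 25/32 + (65/736)*sqrt(69).

The factor δ**2 - 6*δ + 4/3 splits as (δ - a)(δ - a') with a = 3 - (1/3)*sqrt(69), a' = 3 + (1/3)*sqrt(69). At the order-1 pole a set g(δ) = (δ - a)*f(δ) = [17/(12*(δ - 2/5))] / (δ - a').
Simple pole: residue = g(a) at a = 3 - (1/3)*sqrt(69), which is 25/32 + (65/736)*sqrt(69).


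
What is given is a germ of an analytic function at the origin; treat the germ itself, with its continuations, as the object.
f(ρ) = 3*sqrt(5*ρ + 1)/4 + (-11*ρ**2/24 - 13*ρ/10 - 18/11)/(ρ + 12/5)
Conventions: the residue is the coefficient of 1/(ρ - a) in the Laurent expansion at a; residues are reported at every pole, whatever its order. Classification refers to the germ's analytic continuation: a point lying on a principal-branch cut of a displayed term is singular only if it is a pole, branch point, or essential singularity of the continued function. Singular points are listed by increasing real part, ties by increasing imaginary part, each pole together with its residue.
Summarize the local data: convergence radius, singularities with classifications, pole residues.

Denominator factor (ρ + 12/5): pole of order 1 at -12/5, modulus 12/5.
Branch term (3/4)*sqrt(1 - ρ/(-1/5)): its argument vanishes at ρ = -1/5, a square-root branch point, modulus 1/5.
The radius of convergence is the smallest modulus among the singular points: 1/5.
The branch term is analytic at -12/5 and contributes nothing to the residue; only the rational part matters.
At the order-1 pole -12/5 set g(ρ) = (ρ - (-12/5))*(rational part) = -11*ρ**2/24 - 13*ρ/10 - 18/11.
Simple pole: residue = g(a) at a = -12/5, which is -318/275.
List the singular points by increasing real part (a conjugate pair: the negative imaginary part first).

Radius of convergence at 0: 1/5.
At -12/5: a pole of order 1; residue -318/275.
At -1/5: an algebraic (square-root) branch point.


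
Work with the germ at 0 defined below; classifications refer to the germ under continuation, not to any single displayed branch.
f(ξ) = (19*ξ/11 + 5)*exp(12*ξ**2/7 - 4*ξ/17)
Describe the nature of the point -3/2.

The point is a regular point.

There is no denominator, hence no pole anywhere.
The factor exp(12*ξ**2/7 - 4*ξ/17) is entire.
So the germ continues analytically to -3/2.


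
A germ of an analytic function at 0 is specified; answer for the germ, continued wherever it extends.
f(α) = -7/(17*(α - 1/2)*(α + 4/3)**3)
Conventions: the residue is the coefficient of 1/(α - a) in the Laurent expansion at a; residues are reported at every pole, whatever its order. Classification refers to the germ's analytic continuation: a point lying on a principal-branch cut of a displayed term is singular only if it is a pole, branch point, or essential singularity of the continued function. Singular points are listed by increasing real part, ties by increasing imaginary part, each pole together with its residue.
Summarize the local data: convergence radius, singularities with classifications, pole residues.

Denominator factor (α + 4/3)^3: pole of order 3 at -4/3, modulus 4/3.
Denominator factor (α - 1/2): pole of order 1 at 1/2, modulus 1/2.
The radius of convergence is the smallest modulus among the singular points: 1/2.
At the order-3 pole -4/3 set g(α) = (α - (-4/3))^3*f(α) = -7/(17*(α - 1/2)).
Order-3 pole: residue = g''(a)/2; g''(-4/3) = 3024/22627, so the residue is 1512/22627.
At the order-1 pole 1/2 set g(α) = (α - (1/2))*f(α) = -7/(17*(α + 4/3)**3).
Simple pole: residue = g(a) at a = 1/2, which is -1512/22627.
List the singular points by increasing real part (a conjugate pair: the negative imaginary part first).

Radius of convergence at 0: 1/2.
At -4/3: a pole of order 3; residue 1512/22627.
At 1/2: a pole of order 1; residue -1512/22627.


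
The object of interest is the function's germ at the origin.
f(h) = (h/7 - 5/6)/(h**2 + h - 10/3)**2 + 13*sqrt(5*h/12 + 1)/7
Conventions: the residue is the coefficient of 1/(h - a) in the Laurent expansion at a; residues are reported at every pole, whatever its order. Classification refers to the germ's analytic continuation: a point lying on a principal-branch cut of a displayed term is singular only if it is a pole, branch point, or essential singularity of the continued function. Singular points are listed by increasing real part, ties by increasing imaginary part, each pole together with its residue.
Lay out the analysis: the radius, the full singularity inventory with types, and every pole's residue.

Radius of convergence at 0: -1/2 + (1/6)*sqrt(129).
At -12/5: an algebraic (square-root) branch point.
At -1/2 - (1/6)*sqrt(129): a pole of order 2; residue -(38/12943)*sqrt(129).
At -1/2 + (1/6)*sqrt(129): a pole of order 2; residue (38/12943)*sqrt(129).

Denominator factor (h**2 + h - 10/3)^2: discriminant 43/3, real irrational roots -1/2 + (1/6)*sqrt(129) and -1/2 - (1/6)*sqrt(129); poles of order 2, moduli -1/2 + (1/6)*sqrt(129) and 1/2 + (1/6)*sqrt(129).
Branch term (13/7)*sqrt(1 - h/(-12/5)): its argument vanishes at h = -12/5, a square-root branch point, modulus 12/5.
The radius of convergence is the smallest modulus among the singular points: -1/2 + (1/6)*sqrt(129).
The branch term is analytic at -1/2 - (1/6)*sqrt(129) and contributes nothing to the residue; only the rational part matters.
The factor h**2 + h - 10/3 splits as (h - a)(h - a') with a = -1/2 - (1/6)*sqrt(129), a' = -1/2 + (1/6)*sqrt(129). At the order-2 pole a set g(h) = (h - a)^2*(rational part) = [h/7 - 5/6] / (h - a')^2.
Order-2 pole: residue = g'(a); g'(-1/2 - (1/6)*sqrt(129)) = -(38/12943)*sqrt(129), so the residue is -(38/12943)*sqrt(129).
The branch term is analytic at -1/2 + (1/6)*sqrt(129) and contributes nothing to the residue; only the rational part matters.
The factor h**2 + h - 10/3 splits as (h - a)(h - a') with a = -1/2 + (1/6)*sqrt(129), a' = -1/2 - (1/6)*sqrt(129). At the order-2 pole a set g(h) = (h - a)^2*(rational part) = [h/7 - 5/6] / (h - a')^2.
Order-2 pole: residue = g'(a); g'(-1/2 + (1/6)*sqrt(129)) = (38/12943)*sqrt(129), so the residue is (38/12943)*sqrt(129).
List the singular points by increasing real part (a conjugate pair: the negative imaginary part first).


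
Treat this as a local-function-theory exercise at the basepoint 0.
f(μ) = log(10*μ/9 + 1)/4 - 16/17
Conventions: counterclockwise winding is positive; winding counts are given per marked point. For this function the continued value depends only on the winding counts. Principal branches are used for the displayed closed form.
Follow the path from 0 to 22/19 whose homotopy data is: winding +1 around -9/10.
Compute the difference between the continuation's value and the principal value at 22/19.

Continued minus principal equals (1/2)*pi*i.

The rational part is single-valued and drops out of the difference; each branch term changes only by its own monodromy.
(1/4)*log(1 - μ/(-9/10)): each positive loop around -9/10 adds 2*pi*i to the log, so winding +1 contributes (1/4)*(1)*2*pi*i = (1/2)*pi*i.
Summing the contributions at μ = 22/19 gives (1/2)*pi*i.


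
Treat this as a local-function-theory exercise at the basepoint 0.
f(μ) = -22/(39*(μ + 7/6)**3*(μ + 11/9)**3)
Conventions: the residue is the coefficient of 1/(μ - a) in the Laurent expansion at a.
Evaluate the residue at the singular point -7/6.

The residue is -83140992/13.

At the order-3 pole -7/6 set g(μ) = (μ - (-7/6))^3*f(μ) = -22/(39*(μ + 11/9)**3).
Order-3 pole: residue = g''(a)/2; g''(-7/6) = -166281984/13, so the residue is -83140992/13.


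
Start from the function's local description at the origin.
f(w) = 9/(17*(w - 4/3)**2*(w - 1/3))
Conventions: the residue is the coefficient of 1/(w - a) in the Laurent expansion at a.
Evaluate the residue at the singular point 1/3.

At the order-1 pole 1/3 set g(w) = (w - (1/3))*f(w) = 9/(17*(w - 4/3)**2).
Simple pole: residue = g(a) at a = 1/3, which is 9/17.

The residue is 9/17.


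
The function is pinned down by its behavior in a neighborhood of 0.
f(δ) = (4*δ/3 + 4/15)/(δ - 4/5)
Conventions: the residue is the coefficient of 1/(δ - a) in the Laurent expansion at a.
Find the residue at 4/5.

At the order-1 pole 4/5 set g(δ) = (δ - (4/5))*f(δ) = 4*δ/3 + 4/15.
Simple pole: residue = g(a) at a = 4/5, which is 4/3.

The residue is 4/3.


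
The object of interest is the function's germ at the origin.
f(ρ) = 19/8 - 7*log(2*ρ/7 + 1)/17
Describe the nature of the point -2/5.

There is no denominator, hence no pole anywhere.
Branch term log(1 - ρ/(-7/2)): argument at -2/5 is 31/35, nonzero, so -2/5 is not its branch point (a point on a principal cut is still regular for the continued germ).
So the germ continues analytically to -2/5.

The point is a regular point.


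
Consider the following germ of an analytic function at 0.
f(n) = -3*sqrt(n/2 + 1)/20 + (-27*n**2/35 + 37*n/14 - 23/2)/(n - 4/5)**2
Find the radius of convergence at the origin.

The radius of convergence is 4/5.

Denominator factor (n - 4/5)^2: pole of order 2 at 4/5, modulus 4/5.
Branch term (-3/20)*sqrt(1 - n/(-2)): its argument vanishes at n = -2, a square-root branch point, modulus 2.
The radius of convergence is the smallest modulus among the singular points: 4/5.


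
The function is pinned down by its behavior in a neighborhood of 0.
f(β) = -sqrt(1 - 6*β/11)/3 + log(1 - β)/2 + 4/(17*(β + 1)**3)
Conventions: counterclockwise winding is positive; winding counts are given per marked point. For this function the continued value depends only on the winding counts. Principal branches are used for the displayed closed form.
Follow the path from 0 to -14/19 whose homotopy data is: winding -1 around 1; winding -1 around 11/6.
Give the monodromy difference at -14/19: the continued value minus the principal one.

The rational part is single-valued and drops out of the difference; each branch term changes only by its own monodromy.
(-1/3)*sqrt(1 - β/(11/6)): winding -1 is odd, the square root flips sign, contributing -2*(-1/3)*sqrt(1 - (-14/19)/(11/6)) = -2*(-1/3)*sqrt(293/209) = (2/627)*sqrt(61237).
(1/2)*log(1 - β/(1)): each positive loop around 1 adds 2*pi*i to the log, so winding -1 contributes (1/2)*(-1)*2*pi*i = -pi*i.
Summing the contributions at β = -14/19 gives ((2/627)*sqrt(61237)) - (pi)*i.

Continued minus principal equals ((2/627)*sqrt(61237)) - (pi)*i.


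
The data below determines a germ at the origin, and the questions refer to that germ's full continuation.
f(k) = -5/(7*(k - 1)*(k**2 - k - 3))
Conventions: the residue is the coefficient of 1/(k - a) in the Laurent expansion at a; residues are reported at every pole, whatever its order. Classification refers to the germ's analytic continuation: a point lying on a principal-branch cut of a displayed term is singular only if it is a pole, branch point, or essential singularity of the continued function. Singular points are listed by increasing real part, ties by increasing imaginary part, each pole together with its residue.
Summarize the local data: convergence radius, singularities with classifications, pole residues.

Denominator factor (k - 1): pole of order 1 at 1, modulus 1.
Denominator factor (k**2 - k - 3): discriminant 13, real irrational roots 1/2 + (1/2)*sqrt(13) and 1/2 - (1/2)*sqrt(13); poles of order 1, moduli 1/2 + (1/2)*sqrt(13) and -1/2 + (1/2)*sqrt(13).
The radius of convergence is the smallest modulus among the singular points: 1.
The factor k**2 - k - 3 splits as (k - a)(k - a') with a = 1/2 - (1/2)*sqrt(13), a' = 1/2 + (1/2)*sqrt(13). At the order-1 pole a set g(k) = (k - a)*f(k) = [-5/(7*(k - 1))] / (k - a').
Simple pole: residue = g(a) at a = 1/2 - (1/2)*sqrt(13), which is -5/42 + (5/546)*sqrt(13).
At the order-1 pole 1 set g(k) = (k - (1))*f(k) = -5/(7*(k**2 - k - 3)).
Simple pole: residue = g(a) at a = 1, which is 5/21.
The factor k**2 - k - 3 splits as (k - a)(k - a') with a = 1/2 + (1/2)*sqrt(13), a' = 1/2 - (1/2)*sqrt(13). At the order-1 pole a set g(k) = (k - a)*f(k) = [-5/(7*(k - 1))] / (k - a').
Simple pole: residue = g(a) at a = 1/2 + (1/2)*sqrt(13), which is -5/42 - (5/546)*sqrt(13).
List the singular points by increasing real part (a conjugate pair: the negative imaginary part first).

Radius of convergence at 0: 1.
At 1/2 - (1/2)*sqrt(13): a pole of order 1; residue -5/42 + (5/546)*sqrt(13).
At 1: a pole of order 1; residue 5/21.
At 1/2 + (1/2)*sqrt(13): a pole of order 1; residue -5/42 - (5/546)*sqrt(13).


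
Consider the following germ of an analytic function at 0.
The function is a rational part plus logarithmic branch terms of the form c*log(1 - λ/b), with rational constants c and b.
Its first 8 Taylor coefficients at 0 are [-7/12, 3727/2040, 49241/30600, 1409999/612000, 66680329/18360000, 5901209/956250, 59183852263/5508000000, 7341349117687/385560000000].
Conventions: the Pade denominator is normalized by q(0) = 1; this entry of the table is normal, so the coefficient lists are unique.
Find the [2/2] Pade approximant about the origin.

Taylor coefficients needed (read off): a_0 = -7/12, a_1 = 3727/2040, a_2 = 49241/30600, a_3 = 1409999/612000, a_4 = 66680329/18360000.
Write the denominator as Q(λ) = 1 + q1*λ + q2*λ^2. Requiring Q*f - P = O(λ^5) with deg P <= 2 kills the coefficients of λ^3..λ^4 in Q*f:
  λ^3: a_3 + q1*a_2 + q2*a_1 = 0, i.e. 1409999/612000 + (49241/30600)*q1 + (3727/2040)*q2 = 0.
  λ^4: a_4 + q1*a_3 + q2*a_2 = 0, i.e. 66680329/18360000 + (1409999/612000)*q1 + (49241/30600)*q2 = 0.
Solving this linear system: q1 = -21931612933/12132988990, q2 = 24100824823/72797933940.
The numerator is Q*f truncated at degree 2: P0 = a_0 = -7/12; P1 = a_1 + q1*a_0 = 59431891130/20626081283; P2 = a_2 + q1*a_1 + q2*a_0 = -194540628892/103130406415.

The Pade approximant has numerator coefficients [-7/12, 59431891130/20626081283, -194540628892/103130406415]; denominator coefficients [1, -21931612933/12132988990, 24100824823/72797933940].


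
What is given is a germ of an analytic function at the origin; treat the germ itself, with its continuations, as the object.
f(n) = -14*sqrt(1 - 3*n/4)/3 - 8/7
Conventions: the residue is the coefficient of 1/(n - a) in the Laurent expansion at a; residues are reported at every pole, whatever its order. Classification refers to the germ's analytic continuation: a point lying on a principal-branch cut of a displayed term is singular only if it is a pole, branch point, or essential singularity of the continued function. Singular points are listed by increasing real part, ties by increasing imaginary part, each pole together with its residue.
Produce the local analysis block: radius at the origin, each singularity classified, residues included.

Radius of convergence at 0: 4/3.
At 4/3: an algebraic (square-root) branch point.

Branch term (-14/3)*sqrt(1 - n/(4/3)): its argument vanishes at n = 4/3, a square-root branch point, modulus 4/3.
The radius of convergence is the smallest modulus among the singular points: 4/3.


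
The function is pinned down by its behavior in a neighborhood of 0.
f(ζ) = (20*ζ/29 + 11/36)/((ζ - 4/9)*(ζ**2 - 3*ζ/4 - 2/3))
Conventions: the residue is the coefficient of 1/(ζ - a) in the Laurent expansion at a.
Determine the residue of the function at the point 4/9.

At the order-1 pole 4/9 set g(ζ) = (ζ - (4/9))*f(ζ) = (20*ζ/29 + 11/36)/(ζ**2 - 3*ζ/4 - 2/3).
Simple pole: residue = g(a) at a = 4/9, which is -5751/7540.

The residue is -5751/7540.


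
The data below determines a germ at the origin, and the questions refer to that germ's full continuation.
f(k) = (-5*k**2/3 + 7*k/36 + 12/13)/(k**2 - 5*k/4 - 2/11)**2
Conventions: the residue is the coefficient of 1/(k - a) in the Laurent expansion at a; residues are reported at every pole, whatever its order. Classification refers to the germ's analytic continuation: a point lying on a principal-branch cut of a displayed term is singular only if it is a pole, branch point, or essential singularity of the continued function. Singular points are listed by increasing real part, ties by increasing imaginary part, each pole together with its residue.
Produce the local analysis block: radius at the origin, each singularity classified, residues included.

Denominator factor (k**2 - 5*k/4 - 2/11)^2: discriminant 403/176, real irrational roots 5/8 + (1/88)*sqrt(4433) and 5/8 - (1/88)*sqrt(4433); poles of order 2, moduli 5/8 + (1/88)*sqrt(4433) and -5/8 + (1/88)*sqrt(4433).
The radius of convergence is the smallest modulus among the singular points: -5/8 + (1/88)*sqrt(4433).
The factor k**2 - 5*k/4 - 2/11 splits as (k - a)(k - a') with a = 5/8 - (1/88)*sqrt(4433), a' = 5/8 + (1/88)*sqrt(4433). At the order-2 pole a set g(k) = (k - a)^2*f(k) = [-5*k**2/3 + 7*k/36 + 12/13] / (k - a')^2.
Order-2 pole: residue = g'(a); g'(5/8 - (1/88)*sqrt(4433)) = (222004/19001853)*sqrt(4433), so the residue is (222004/19001853)*sqrt(4433).
The factor k**2 - 5*k/4 - 2/11 splits as (k - a)(k - a') with a = 5/8 + (1/88)*sqrt(4433), a' = 5/8 - (1/88)*sqrt(4433). At the order-2 pole a set g(k) = (k - a)^2*f(k) = [-5*k**2/3 + 7*k/36 + 12/13] / (k - a')^2.
Order-2 pole: residue = g'(a); g'(5/8 + (1/88)*sqrt(4433)) = -(222004/19001853)*sqrt(4433), so the residue is -(222004/19001853)*sqrt(4433).
List the singular points by increasing real part (a conjugate pair: the negative imaginary part first).

Radius of convergence at 0: -5/8 + (1/88)*sqrt(4433).
At 5/8 - (1/88)*sqrt(4433): a pole of order 2; residue (222004/19001853)*sqrt(4433).
At 5/8 + (1/88)*sqrt(4433): a pole of order 2; residue -(222004/19001853)*sqrt(4433).


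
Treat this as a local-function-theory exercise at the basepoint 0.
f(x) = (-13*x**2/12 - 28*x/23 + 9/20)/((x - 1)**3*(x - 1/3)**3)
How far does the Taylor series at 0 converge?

Denominator factor (x - 1/3)^3: pole of order 3 at 1/3, modulus 1/3.
Denominator factor (x - 1)^3: pole of order 3 at 1, modulus 1.
The radius of convergence is the smallest modulus among the singular points: 1/3.

The radius of convergence is 1/3.


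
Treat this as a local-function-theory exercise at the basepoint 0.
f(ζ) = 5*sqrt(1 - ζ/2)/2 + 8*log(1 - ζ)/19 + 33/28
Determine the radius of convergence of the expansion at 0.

The radius of convergence is 1.

Branch term (5/2)*sqrt(1 - ζ/(2)): its argument vanishes at ζ = 2, a square-root branch point, modulus 2.
Branch term (8/19)*log(1 - ζ/(1)): its argument vanishes at ζ = 1, a logarithmic branch point, modulus 1.
The radius of convergence is the smallest modulus among the singular points: 1.


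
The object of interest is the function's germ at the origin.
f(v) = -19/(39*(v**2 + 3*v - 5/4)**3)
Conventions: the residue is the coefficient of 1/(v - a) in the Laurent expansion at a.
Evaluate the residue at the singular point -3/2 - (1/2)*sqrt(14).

The factor v**2 + 3*v - 5/4 splits as (v - a)(v - a') with a = -3/2 - (1/2)*sqrt(14), a' = -3/2 + (1/2)*sqrt(14). At the order-3 pole a set g(v) = (v - a)^3*f(v) = [-19/39] / (v - a')^3.
Order-3 pole: residue = g''(a)/2; g''(-3/2 - (1/2)*sqrt(14)) = (19/8918)*sqrt(14), so the residue is (19/17836)*sqrt(14).

The residue is (19/17836)*sqrt(14).


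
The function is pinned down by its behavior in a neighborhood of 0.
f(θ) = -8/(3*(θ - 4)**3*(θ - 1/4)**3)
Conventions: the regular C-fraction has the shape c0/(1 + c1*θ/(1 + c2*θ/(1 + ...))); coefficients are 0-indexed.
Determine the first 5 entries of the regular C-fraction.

The regular C-fraction coefficients are [-8/3, -51/4, 305/68, -16781/6222, 20020169/24567384].

Taylor coefficients (expand at 0): a_0 = -8/3, a_1 = -34, a_2 = -281, a_3 = -22933/12, a_4 = -371877/32.
c0 = a_0 = -8/3. Peel one level at a time: if S = 1 + c*θ/S' with S'(0) = 1, then c is the θ-coefficient of S and S' = c*θ/(S - 1).
S_1 = c0/f = 1 + (-51/4)*θ + (915/16)*θ^2 + ...; c1 = -51/4.
S_2 = c1*θ/(S_1 - 1) = 1 + (305/68)*θ + (83905/6936)*θ^2 + ...; c2 = 305/68.
S_3 = c2*θ/(S_2 - 1) = 1 + (-16781/6222)*θ + (1177657/535824)*θ^2 + ...; c3 = -16781/6222.
S_4 = c3*θ/(S_3 - 1) = 1 + (20020169/24567384)*θ + ...; c4 = 20020169/24567384.


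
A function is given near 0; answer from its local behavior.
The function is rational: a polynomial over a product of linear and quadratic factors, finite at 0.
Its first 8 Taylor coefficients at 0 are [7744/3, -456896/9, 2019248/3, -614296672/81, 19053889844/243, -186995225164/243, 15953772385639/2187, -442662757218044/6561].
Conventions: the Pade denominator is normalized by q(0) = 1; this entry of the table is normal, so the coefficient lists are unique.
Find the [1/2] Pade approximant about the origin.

The Pade approximant has numerator coefficients [7744/3, -80413696/13611]; denominator coefficients [1, 236531/13611, 13232497/163332].

Taylor coefficients needed (read off): a_0 = 7744/3, a_1 = -456896/9, a_2 = 2019248/3, a_3 = -614296672/81.
Write the denominator as Q(ξ) = 1 + q1*ξ + q2*ξ^2. Requiring Q*f - P = O(ξ^4) with deg P <= 1 kills the coefficients of ξ^2..ξ^3 in Q*f:
  ξ^2: a_2 + q1*a_1 + q2*a_0 = 0, i.e. 2019248/3 + (-456896/9)*q1 + (7744/3)*q2 = 0.
  ξ^3: a_3 + q1*a_2 + q2*a_1 = 0, i.e. -614296672/81 + (2019248/3)*q1 + (-456896/9)*q2 = 0.
Solving this linear system: q1 = 236531/13611, q2 = 13232497/163332.
The numerator is Q*f truncated at degree 1: P0 = a_0 = 7744/3; P1 = a_1 + q1*a_0 = -80413696/13611.


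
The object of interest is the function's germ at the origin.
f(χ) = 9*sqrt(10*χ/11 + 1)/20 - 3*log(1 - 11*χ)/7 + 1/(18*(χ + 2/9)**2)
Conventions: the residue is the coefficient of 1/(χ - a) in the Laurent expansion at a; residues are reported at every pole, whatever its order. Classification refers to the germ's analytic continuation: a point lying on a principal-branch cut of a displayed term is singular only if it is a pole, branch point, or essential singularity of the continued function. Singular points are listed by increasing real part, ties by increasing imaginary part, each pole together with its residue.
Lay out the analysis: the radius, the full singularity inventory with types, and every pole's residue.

Denominator factor (χ + 2/9)^2: pole of order 2 at -2/9, modulus 2/9.
Branch term (-3/7)*log(1 - χ/(1/11)): its argument vanishes at χ = 1/11, a logarithmic branch point, modulus 1/11.
Branch term (9/20)*sqrt(1 - χ/(-11/10)): its argument vanishes at χ = -11/10, a square-root branch point, modulus 11/10.
The radius of convergence is the smallest modulus among the singular points: 1/11.
The branch terms are analytic at -2/9 and contribute nothing to the residue; only the rational part matters.
At the order-2 pole -2/9 set g(χ) = (χ - (-2/9))^2*(rational part) = 1/18.
Order-2 pole: residue = g'(a); g'(-2/9) = 0, so the residue is 0.
List the singular points by increasing real part (a conjugate pair: the negative imaginary part first).

Radius of convergence at 0: 1/11.
At -11/10: an algebraic (square-root) branch point.
At -2/9: a pole of order 2; residue 0.
At 1/11: a logarithmic branch point.


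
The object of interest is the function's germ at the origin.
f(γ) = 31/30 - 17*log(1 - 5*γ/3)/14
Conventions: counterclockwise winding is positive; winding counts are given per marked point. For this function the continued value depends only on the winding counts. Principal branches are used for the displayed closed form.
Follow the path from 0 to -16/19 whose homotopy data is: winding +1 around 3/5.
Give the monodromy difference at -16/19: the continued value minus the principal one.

Continued minus principal equals -(17/7)*pi*i.

The rational part is single-valued and drops out of the difference; each branch term changes only by its own monodromy.
(-17/14)*log(1 - γ/(3/5)): each positive loop around 3/5 adds 2*pi*i to the log, so winding +1 contributes (-17/14)*(1)*2*pi*i = -(17/7)*pi*i.
Summing the contributions at γ = -16/19 gives -(17/7)*pi*i.
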